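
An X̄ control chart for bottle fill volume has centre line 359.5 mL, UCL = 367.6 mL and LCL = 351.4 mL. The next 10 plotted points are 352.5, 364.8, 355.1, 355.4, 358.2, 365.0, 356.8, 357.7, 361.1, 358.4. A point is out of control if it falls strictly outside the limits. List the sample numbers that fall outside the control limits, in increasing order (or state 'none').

none

All 10 points lie within [351.4, 367.6].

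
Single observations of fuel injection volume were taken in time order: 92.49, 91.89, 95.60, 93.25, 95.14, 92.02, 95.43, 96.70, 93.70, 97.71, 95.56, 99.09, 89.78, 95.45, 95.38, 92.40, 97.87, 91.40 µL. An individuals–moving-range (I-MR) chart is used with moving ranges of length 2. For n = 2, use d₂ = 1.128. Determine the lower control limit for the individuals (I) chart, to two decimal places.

X̄ = (92.49 + 91.89 + 95.60 + 93.25 + 95.14 + 92.02 + 95.43 + 96.70 + 93.70 + 97.71 + 95.56 + 99.09 + 89.78 + 95.45 + 95.38 + 92.40 + 97.87 + 91.40) / 18 = 94.4922
Moving ranges: 0.60, 3.71, 2.35, 1.89, 3.12, 3.41, 1.27, 3.00, 4.01, 2.15, 3.53, 9.31, 5.67, 0.07, 2.98, 5.47, 6.47; M̄R̄ = 59.0100 / 17 = 3.4712
LCL = X̄ − 3·M̄R̄/d₂ = 94.4922 − 3 × 3.4712 / 1.128 = 85.2604

85.26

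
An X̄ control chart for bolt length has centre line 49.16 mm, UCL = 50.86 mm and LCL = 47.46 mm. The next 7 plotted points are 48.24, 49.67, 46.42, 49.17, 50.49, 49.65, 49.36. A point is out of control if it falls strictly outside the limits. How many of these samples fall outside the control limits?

Compare each point to [47.46, 50.86]: sample 3 = 46.42 < LCL.

1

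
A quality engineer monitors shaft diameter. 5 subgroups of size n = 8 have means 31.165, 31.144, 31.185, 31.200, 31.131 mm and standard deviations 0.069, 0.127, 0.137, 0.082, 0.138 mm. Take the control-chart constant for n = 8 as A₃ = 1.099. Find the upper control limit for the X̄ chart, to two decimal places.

31.29

X̄̄ = (31.165 + 31.144 + 31.185 + 31.200 + 31.131) / 5 = 31.1650
s̄ = (0.069 + 0.127 + 0.137 + 0.082 + 0.138) / 5 = 0.1106
UCL = X̄̄ + A₃·s̄ = 31.1650 + 1.099 × 0.1106 = 31.2865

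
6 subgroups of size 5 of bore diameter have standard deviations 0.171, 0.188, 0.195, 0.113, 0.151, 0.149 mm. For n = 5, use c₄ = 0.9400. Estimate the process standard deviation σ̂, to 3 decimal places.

s̄ = (0.171 + 0.188 + 0.195 + 0.113 + 0.151 + 0.149) / 6 = 0.1612
σ̂ = s̄ / c₄ = 0.1612 / 0.9400 = 0.1715

0.171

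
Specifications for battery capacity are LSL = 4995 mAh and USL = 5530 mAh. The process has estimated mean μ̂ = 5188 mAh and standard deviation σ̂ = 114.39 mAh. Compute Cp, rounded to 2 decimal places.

0.78

Cp = (USL − LSL) / (6σ̂) = (5530 − 4995) / (6 × 114.39) = 535.0000 / 686.3400 = 0.7795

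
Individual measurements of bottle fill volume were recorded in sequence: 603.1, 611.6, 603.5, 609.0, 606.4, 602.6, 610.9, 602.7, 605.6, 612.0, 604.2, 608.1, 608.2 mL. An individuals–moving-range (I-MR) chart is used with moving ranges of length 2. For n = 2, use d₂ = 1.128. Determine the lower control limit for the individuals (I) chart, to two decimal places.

592.11

X̄ = (603.1 + 611.6 + 603.5 + 609.0 + 606.4 + 602.6 + 610.9 + 602.7 + 605.6 + 612.0 + 604.2 + 608.1 + 608.2) / 13 = 606.7615
Moving ranges: 8.5, 8.1, 5.5, 2.6, 3.8, 8.3, 8.2, 2.9, 6.4, 7.8, 3.9, 0.1; M̄R̄ = 66.1000 / 12 = 5.5083
LCL = X̄ − 3·M̄R̄/d₂ = 606.7615 − 3 × 5.5083 / 1.128 = 592.1117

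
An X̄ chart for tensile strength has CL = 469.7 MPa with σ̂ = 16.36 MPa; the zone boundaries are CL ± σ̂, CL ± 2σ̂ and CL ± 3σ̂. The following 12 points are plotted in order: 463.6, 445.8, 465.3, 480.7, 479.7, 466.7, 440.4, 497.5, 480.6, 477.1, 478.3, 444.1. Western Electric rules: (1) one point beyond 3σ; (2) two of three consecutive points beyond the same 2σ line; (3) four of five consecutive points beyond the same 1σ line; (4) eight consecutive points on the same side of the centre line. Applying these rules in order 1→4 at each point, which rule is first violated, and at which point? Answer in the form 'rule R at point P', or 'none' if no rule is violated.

none

Zone of each point (C = within 1σ̂, B = 1σ̂–2σ̂, A = 2σ̂–3σ̂, * = beyond 3σ̂; sign = side of CL): 1:-C, 2:-B, 3:-C, 4:+C, 5:+C, 6:-C, 7:-B, 8:+B, 9:+C, 10:+C, 11:+C, 12:-B
No rule fires across all 12 points.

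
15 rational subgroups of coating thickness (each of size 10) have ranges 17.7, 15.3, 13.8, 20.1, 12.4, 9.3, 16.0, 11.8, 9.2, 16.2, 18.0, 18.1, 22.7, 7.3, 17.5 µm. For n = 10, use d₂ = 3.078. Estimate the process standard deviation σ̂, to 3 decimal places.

4.882

R̄ = (17.7 + 15.3 + 13.8 + 20.1 + 12.4 + 9.3 + 16.0 + 11.8 + 9.2 + 16.2 + 18.0 + 18.1 + 22.7 + 7.3 + 17.5) / 15 = 15.0267
σ̂ = R̄ / d₂ = 15.0267 / 3.078 = 4.8820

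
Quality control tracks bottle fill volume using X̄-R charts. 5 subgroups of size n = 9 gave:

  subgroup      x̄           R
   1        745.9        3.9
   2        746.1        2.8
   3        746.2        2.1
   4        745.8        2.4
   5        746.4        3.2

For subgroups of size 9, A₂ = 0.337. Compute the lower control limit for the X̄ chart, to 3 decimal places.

745.109

X̄̄ = (745.9 + 746.1 + 746.2 + 745.8 + 746.4) / 5 = 3730.4000 / 5 = 746.0800
R̄ = (3.9 + 2.8 + 2.1 + 2.4 + 3.2) / 5 = 14.4000 / 5 = 2.8800
LCL = X̄̄ − A₂·R̄ = 746.0800 − 0.337 × 2.8800 = 745.1094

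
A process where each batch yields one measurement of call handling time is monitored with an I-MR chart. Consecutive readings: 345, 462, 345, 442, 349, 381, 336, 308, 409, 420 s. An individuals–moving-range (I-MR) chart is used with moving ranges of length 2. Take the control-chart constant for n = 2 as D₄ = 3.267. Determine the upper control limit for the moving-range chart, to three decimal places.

Moving ranges: 117, 117, 97, 93, 32, 45, 28, 101, 11; M̄R̄ = 641.0000 / 9 = 71.2222
UCL_MR = D₄·M̄R̄ = 3.267 × 71.2222 = 232.6830

232.683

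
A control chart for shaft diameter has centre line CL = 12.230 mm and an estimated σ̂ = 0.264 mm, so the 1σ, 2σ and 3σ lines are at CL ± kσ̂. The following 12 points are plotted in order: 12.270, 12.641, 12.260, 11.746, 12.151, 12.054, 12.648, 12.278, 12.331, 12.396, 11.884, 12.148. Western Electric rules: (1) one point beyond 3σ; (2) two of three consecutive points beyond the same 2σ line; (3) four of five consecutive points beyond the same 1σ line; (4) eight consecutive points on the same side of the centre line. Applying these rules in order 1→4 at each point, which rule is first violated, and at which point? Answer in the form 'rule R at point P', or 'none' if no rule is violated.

none

Zone of each point (C = within 1σ̂, B = 1σ̂–2σ̂, A = 2σ̂–3σ̂, * = beyond 3σ̂; sign = side of CL): 1:+C, 2:+B, 3:+C, 4:-B, 5:-C, 6:-C, 7:+B, 8:+C, 9:+C, 10:+C, 11:-B, 12:-C
No rule fires across all 12 points.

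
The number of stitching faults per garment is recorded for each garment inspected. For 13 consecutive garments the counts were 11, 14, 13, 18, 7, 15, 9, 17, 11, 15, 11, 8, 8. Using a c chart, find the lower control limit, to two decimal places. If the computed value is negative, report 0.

1.65

c̄ = (11 + 14 + 13 + 18 + 7 + 15 + 9 + 17 + 11 + 15 + 11 + 8 + 8) / 13 = 157 / 13 = 12.0769
LCL = c̄ − 3√c̄ = 12.0769 − 3 × 3.4752 = 1.6514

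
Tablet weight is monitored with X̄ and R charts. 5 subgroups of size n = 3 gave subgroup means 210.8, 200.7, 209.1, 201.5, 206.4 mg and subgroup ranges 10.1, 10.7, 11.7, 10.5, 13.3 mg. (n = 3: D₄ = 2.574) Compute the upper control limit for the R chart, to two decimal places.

R̄ = (10.1 + 10.7 + 11.7 + 10.5 + 13.3) / 5 = 56.3000 / 5 = 11.2600
UCL_R = D₄·R̄ = 2.574 × 11.2600 = 28.9832

28.98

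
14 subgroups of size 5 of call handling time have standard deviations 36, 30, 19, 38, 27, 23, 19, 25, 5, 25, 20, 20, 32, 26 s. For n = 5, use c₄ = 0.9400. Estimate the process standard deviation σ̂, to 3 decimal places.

26.216

s̄ = (36 + 30 + 19 + 38 + 27 + 23 + 19 + 25 + 5 + 25 + 20 + 20 + 32 + 26) / 14 = 24.6429
σ̂ = s̄ / c₄ = 24.6429 / 0.9400 = 26.2158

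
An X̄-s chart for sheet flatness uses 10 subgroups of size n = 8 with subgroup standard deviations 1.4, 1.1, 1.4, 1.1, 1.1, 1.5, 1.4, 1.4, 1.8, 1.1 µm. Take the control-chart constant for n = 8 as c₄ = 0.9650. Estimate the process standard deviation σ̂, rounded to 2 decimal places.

1.38

s̄ = (1.4 + 1.1 + 1.4 + 1.1 + 1.1 + 1.5 + 1.4 + 1.4 + 1.8 + 1.1) / 10 = 1.3300
σ̂ = s̄ / c₄ = 1.3300 / 0.9650 = 1.3782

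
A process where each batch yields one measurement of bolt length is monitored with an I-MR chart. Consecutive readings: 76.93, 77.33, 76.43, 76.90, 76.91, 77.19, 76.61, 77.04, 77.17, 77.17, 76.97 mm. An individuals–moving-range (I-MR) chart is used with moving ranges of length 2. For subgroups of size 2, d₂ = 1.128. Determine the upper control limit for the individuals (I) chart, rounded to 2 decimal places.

X̄ = (76.93 + 77.33 + 76.43 + 76.90 + 76.91 + 77.19 + 76.61 + 77.04 + 77.17 + 77.17 + 76.97) / 11 = 76.9682
Moving ranges: 0.40, 0.90, 0.47, 0.01, 0.28, 0.58, 0.43, 0.13, 0.00, 0.20; M̄R̄ = 3.4000 / 10 = 0.3400
UCL = X̄ + 3·M̄R̄/d₂ = 76.9682 + 3 × 0.3400 / 1.128 = 77.8724

77.87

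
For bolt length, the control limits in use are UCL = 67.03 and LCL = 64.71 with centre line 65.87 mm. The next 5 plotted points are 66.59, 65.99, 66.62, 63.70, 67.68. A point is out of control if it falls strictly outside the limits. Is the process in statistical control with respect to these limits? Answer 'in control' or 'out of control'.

out of control

Compare each point to [64.71, 67.03]: sample 4 = 63.70 < LCL; sample 5 = 67.68 > UCL.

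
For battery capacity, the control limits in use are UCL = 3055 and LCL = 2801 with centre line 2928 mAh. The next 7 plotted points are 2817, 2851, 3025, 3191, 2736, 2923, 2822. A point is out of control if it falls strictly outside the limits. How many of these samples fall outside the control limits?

Compare each point to [2801, 3055]: sample 4 = 3191 > UCL; sample 5 = 2736 < LCL.

2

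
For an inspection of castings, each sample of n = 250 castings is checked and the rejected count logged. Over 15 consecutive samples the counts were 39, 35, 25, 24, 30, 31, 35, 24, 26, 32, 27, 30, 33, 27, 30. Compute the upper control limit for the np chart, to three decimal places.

45.251

p̄ = Σdᵢ / (k·n) = 448 / (15 × 250) = 0.11947
UCL = np̄ + 3·√(np̄(1−p̄)) = 29.8667 + 3 × √(29.8667×0.88053) = 29.8667 + 3 × 5.1282 = 45.2513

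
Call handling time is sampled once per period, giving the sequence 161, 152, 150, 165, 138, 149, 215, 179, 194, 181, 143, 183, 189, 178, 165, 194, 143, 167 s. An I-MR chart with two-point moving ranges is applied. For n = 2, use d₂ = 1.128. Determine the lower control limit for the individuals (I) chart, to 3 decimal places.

105.705

X̄ = (161 + 152 + 150 + 165 + 138 + 149 + 215 + 179 + 194 + 181 + 143 + 183 + 189 + 178 + 165 + 194 + 143 + 167) / 18 = 169.2222
Moving ranges: 9, 2, 15, 27, 11, 66, 36, 15, 13, 38, 40, 6, 11, 13, 29, 51, 24; M̄R̄ = 406.0000 / 17 = 23.8824
LCL = X̄ − 3·M̄R̄/d₂ = 169.2222 − 3 × 23.8824 / 1.128 = 105.7053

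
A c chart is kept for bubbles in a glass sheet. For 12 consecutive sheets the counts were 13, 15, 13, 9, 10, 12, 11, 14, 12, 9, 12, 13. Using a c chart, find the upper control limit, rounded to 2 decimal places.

22.27

c̄ = (13 + 15 + 13 + 9 + 10 + 12 + 11 + 14 + 12 + 9 + 12 + 13) / 12 = 143 / 12 = 11.9167
UCL = c̄ + 3√c̄ = 11.9167 + 3 × √11.9167 = 11.9167 + 3 × 3.4521 = 22.2728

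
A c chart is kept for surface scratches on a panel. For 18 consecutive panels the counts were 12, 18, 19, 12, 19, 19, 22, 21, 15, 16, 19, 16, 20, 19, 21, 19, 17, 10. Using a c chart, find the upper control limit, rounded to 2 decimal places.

c̄ = (12 + 18 + 19 + 12 + 19 + 19 + 22 + 21 + 15 + 16 + 19 + 16 + 20 + 19 + 21 + 19 + 17 + 10) / 18 = 314 / 18 = 17.4444
UCL = c̄ + 3√c̄ = 17.4444 + 3 × √17.4444 = 17.4444 + 3 × 4.1767 = 29.9744

29.97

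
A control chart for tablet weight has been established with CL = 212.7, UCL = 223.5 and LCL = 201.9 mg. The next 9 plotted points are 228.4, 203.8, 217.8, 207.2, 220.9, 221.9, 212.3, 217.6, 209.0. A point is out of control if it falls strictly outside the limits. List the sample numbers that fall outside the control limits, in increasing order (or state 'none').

Compare each point to [201.9, 223.5]: sample 1 = 228.4 > UCL.

1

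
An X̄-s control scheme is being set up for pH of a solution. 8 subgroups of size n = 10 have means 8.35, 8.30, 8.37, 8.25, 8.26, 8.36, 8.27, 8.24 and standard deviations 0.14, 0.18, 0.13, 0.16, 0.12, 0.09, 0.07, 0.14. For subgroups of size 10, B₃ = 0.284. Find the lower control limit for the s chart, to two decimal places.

0.04

s̄ = (0.14 + 0.18 + 0.13 + 0.16 + 0.12 + 0.09 + 0.07 + 0.14) / 8 = 0.1288
LCL_s = B₃·s̄ = 0.284 × 0.1288 = 0.0366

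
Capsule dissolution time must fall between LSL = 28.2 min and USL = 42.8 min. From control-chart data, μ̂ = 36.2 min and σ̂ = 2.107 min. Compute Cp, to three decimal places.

Cp = (USL − LSL) / (6σ̂) = (42.8 − 28.2) / (6 × 2.107) = 14.6000 / 12.6420 = 1.1549

1.155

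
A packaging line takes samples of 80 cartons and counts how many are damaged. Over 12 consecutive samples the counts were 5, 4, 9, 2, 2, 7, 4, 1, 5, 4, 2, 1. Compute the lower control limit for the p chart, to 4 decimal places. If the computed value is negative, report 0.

p̄ = Σdᵢ / (k·n) = 46 / (12 × 80) = 0.04792
LCL = p̄ − 3·√(p̄(1−p̄)/n) = 0.04792 − 3 × 0.02388 = -0.02372 → 0 (negative, so LCL = 0)

0.0000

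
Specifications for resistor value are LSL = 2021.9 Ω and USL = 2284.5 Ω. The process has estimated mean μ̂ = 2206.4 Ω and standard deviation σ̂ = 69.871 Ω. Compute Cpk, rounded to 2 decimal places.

0.37

Cpu = (USL − μ̂) / (3σ̂) = (2284.5 − 2206.4) / (3 × 69.871) = 0.3726; Cpl = (μ̂ − LSL) / (3σ̂) = (2206.4 − 2021.9) / (3 × 69.871) = 0.8802; Cpk = min(Cpu, Cpl) = 0.3726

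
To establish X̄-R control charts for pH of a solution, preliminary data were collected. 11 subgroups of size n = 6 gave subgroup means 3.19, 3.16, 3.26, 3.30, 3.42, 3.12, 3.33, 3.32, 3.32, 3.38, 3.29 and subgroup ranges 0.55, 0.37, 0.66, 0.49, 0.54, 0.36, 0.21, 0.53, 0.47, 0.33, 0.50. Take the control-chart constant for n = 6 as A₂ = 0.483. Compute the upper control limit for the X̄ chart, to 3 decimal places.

X̄̄ = (3.19 + 3.16 + 3.26 + 3.30 + 3.42 + 3.12 + 3.33 + 3.32 + 3.32 + 3.38 + 3.29) / 11 = 36.0900 / 11 = 3.2809
R̄ = (0.55 + 0.37 + 0.66 + 0.49 + 0.54 + 0.36 + 0.21 + 0.53 + 0.47 + 0.33 + 0.50) / 11 = 5.0100 / 11 = 0.4555
UCL = X̄̄ + A₂·R̄ = 3.2809 + 0.483 × 0.4555 = 3.5009

3.501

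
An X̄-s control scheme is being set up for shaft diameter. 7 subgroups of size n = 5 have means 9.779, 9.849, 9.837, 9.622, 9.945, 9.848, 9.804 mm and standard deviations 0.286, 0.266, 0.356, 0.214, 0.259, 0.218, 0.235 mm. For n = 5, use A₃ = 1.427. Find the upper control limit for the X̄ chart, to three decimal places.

X̄̄ = (9.779 + 9.849 + 9.837 + 9.622 + 9.945 + 9.848 + 9.804) / 7 = 9.8120
s̄ = (0.286 + 0.266 + 0.356 + 0.214 + 0.259 + 0.218 + 0.235) / 7 = 0.2620
UCL = X̄̄ + A₃·s̄ = 9.8120 + 1.427 × 0.2620 = 10.1859

10.186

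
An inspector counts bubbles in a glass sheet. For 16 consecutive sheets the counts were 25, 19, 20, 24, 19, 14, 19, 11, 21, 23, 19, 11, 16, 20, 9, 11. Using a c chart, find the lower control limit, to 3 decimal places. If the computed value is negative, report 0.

4.990

c̄ = (25 + 19 + 20 + 24 + 19 + 14 + 19 + 11 + 21 + 23 + 19 + 11 + 16 + 20 + 9 + 11) / 16 = 281 / 16 = 17.5625
LCL = c̄ − 3√c̄ = 17.5625 − 3 × 4.1908 = 4.9902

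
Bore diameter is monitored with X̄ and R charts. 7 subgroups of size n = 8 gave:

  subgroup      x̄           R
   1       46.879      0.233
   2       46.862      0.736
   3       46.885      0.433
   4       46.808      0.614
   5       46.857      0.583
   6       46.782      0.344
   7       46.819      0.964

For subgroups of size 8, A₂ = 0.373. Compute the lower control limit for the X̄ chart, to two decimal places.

X̄̄ = (46.879 + 46.862 + 46.885 + 46.808 + 46.857 + 46.782 + 46.819) / 7 = 327.8920 / 7 = 46.8417
R̄ = (0.233 + 0.736 + 0.433 + 0.614 + 0.583 + 0.344 + 0.964) / 7 = 3.9070 / 7 = 0.5581
LCL = X̄̄ − A₂·R̄ = 46.8417 − 0.373 × 0.5581 = 46.6335

46.63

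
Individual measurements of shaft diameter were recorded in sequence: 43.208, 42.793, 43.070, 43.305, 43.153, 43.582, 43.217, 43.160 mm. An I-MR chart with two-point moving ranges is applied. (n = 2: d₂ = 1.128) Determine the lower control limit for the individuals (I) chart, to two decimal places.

42.45

X̄ = (43.208 + 42.793 + 43.070 + 43.305 + 43.153 + 43.582 + 43.217 + 43.160) / 8 = 43.1860
Moving ranges: 0.415, 0.277, 0.235, 0.152, 0.429, 0.365, 0.057; M̄R̄ = 1.9300 / 7 = 0.2757
LCL = X̄ − 3·M̄R̄/d₂ = 43.1860 − 3 × 0.2757 / 1.128 = 42.4527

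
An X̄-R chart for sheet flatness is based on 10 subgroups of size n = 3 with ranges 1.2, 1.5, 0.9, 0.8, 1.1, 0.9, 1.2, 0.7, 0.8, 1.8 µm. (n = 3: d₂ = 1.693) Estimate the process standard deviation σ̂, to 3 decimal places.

R̄ = (1.2 + 1.5 + 0.9 + 0.8 + 1.1 + 0.9 + 1.2 + 0.7 + 0.8 + 1.8) / 10 = 1.0900
σ̂ = R̄ / d₂ = 1.0900 / 1.693 = 0.6438

0.644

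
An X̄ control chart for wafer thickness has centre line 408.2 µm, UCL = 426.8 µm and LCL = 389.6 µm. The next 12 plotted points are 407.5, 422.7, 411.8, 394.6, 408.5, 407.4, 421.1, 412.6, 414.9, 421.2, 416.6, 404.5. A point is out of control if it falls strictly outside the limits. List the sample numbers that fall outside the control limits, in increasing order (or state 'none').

none

All 12 points lie within [389.6, 426.8].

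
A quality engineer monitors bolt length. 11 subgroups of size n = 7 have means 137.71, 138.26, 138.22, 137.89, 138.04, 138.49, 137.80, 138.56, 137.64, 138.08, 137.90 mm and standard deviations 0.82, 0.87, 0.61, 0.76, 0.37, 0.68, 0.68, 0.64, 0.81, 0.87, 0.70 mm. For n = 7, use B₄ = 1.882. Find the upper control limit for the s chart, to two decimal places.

s̄ = (0.82 + 0.87 + 0.61 + 0.76 + 0.37 + 0.68 + 0.68 + 0.64 + 0.81 + 0.87 + 0.70) / 11 = 0.7100
UCL_s = B₄·s̄ = 1.882 × 0.7100 = 1.3362

1.34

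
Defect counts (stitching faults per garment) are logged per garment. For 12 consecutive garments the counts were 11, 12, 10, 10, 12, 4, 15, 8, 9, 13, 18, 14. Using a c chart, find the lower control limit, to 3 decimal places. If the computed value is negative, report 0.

c̄ = (11 + 12 + 10 + 10 + 12 + 4 + 15 + 8 + 9 + 13 + 18 + 14) / 12 = 136 / 12 = 11.3333
LCL = c̄ − 3√c̄ = 11.3333 − 3 × 3.3665 = 1.2338

1.234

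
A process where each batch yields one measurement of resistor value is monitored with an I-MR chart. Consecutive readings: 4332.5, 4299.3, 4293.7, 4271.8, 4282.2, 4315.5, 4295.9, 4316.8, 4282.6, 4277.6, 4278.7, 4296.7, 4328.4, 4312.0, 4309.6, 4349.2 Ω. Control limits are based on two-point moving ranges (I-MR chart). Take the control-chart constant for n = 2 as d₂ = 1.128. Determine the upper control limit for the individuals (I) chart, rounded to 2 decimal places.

4354.66

X̄ = (4332.5 + 4299.3 + 4293.7 + 4271.8 + 4282.2 + 4315.5 + 4295.9 + 4316.8 + 4282.6 + 4277.6 + 4278.7 + 4296.7 + 4328.4 + 4312.0 + 4309.6 + 4349.2) / 16 = 4302.6562
Moving ranges: 33.2, 5.6, 21.9, 10.4, 33.3, 19.6, 20.9, 34.2, 5.0, 1.1, 18.0, 31.7, 16.4, 2.4, 39.6; M̄R̄ = 293.3000 / 15 = 19.5533
UCL = X̄ + 3·M̄R̄/d₂ = 4302.6562 + 3 × 19.5533 / 1.128 = 4354.6598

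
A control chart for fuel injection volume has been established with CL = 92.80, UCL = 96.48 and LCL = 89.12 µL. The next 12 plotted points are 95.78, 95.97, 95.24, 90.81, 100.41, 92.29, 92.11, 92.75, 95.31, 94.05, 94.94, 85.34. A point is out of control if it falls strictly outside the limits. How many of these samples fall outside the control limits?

Compare each point to [89.12, 96.48]: sample 5 = 100.41 > UCL; sample 12 = 85.34 < LCL.

2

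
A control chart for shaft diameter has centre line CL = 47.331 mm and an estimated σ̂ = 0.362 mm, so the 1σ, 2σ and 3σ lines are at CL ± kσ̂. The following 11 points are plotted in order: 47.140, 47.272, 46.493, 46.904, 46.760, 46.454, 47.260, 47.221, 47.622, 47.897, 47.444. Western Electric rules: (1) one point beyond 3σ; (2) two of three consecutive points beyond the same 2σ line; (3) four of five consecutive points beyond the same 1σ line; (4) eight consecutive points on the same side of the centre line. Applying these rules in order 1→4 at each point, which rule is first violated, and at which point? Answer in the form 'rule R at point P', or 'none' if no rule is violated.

rule 3 at point 6

Zone of each point (C = within 1σ̂, B = 1σ̂–2σ̂, A = 2σ̂–3σ̂, * = beyond 3σ̂; sign = side of CL): 1:-C, 2:-C, 3:-A, 4:-B, 5:-B, 6:-A, 7:-C, 8:-C, 9:+C, 10:+B, 11:+C
Rule 3 (four of five consecutive points beyond the same 1σ limit) is satisfied at point 6.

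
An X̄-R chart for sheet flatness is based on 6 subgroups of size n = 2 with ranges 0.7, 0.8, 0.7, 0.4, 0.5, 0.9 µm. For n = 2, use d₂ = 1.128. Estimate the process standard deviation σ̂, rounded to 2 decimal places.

R̄ = (0.7 + 0.8 + 0.7 + 0.4 + 0.5 + 0.9) / 6 = 0.6667
σ̂ = R̄ / d₂ = 0.6667 / 1.128 = 0.5910

0.59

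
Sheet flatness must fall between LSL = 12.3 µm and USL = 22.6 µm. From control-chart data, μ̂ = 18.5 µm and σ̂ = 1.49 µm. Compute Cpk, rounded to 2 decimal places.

Cpu = (USL − μ̂) / (3σ̂) = (22.6 − 18.5) / (3 × 1.49) = 0.9172; Cpl = (μ̂ − LSL) / (3σ̂) = (18.5 − 12.3) / (3 × 1.49) = 1.3870; Cpk = min(Cpu, Cpl) = 0.9172

0.92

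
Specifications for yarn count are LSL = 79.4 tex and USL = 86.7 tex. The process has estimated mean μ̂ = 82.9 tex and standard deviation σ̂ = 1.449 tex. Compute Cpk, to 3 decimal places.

0.805

Cpu = (USL − μ̂) / (3σ̂) = (86.7 − 82.9) / (3 × 1.449) = 0.8742; Cpl = (μ̂ − LSL) / (3σ̂) = (82.9 − 79.4) / (3 × 1.449) = 0.8052; Cpk = min(Cpu, Cpl) = 0.8052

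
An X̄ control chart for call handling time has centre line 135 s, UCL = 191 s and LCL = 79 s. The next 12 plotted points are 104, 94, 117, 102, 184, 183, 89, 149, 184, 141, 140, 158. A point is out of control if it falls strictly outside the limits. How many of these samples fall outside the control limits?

All 12 points lie within [79, 191].

0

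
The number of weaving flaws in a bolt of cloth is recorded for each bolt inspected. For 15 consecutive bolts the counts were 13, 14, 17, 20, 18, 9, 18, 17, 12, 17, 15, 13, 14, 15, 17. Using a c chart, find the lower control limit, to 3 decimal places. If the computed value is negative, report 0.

c̄ = (13 + 14 + 17 + 20 + 18 + 9 + 18 + 17 + 12 + 17 + 15 + 13 + 14 + 15 + 17) / 15 = 229 / 15 = 15.2667
LCL = c̄ − 3√c̄ = 15.2667 − 3 × 3.9073 = 3.5449

3.545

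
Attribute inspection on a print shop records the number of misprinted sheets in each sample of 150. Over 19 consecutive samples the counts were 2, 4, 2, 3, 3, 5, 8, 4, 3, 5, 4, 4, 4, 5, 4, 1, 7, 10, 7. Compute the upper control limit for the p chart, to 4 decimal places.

p̄ = Σdᵢ / (k·n) = 85 / (19 × 150) = 0.02982
UCL = p̄ + 3·√(p̄(1−p̄)/n) = 0.02982 + 3 × √(0.02982×0.97018/150) = 0.02982 + 3 × 0.01389 = 0.07149

0.0715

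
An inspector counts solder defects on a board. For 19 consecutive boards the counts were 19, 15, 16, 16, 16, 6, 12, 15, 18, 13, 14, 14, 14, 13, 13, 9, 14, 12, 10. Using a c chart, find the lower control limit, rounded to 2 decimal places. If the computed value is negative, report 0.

2.56

c̄ = (19 + 15 + 16 + 16 + 16 + 6 + 12 + 15 + 18 + 13 + 14 + 14 + 14 + 13 + 13 + 9 + 14 + 12 + 10) / 19 = 259 / 19 = 13.6316
LCL = c̄ − 3√c̄ = 13.6316 − 3 × 3.6921 = 2.5553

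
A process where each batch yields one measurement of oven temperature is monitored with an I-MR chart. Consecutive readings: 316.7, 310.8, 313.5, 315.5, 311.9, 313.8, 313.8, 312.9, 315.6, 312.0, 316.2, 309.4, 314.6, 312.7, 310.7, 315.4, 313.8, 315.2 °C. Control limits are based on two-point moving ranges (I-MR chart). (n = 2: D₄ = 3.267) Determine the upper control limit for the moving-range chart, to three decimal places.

Moving ranges: 5.9, 2.7, 2.0, 3.6, 1.9, 0.0, 0.9, 2.7, 3.6, 4.2, 6.8, 5.2, 1.9, 2.0, 4.7, 1.6, 1.4; M̄R̄ = 51.1000 / 17 = 3.0059
UCL_MR = D₄·M̄R̄ = 3.267 × 3.0059 = 9.8202

9.820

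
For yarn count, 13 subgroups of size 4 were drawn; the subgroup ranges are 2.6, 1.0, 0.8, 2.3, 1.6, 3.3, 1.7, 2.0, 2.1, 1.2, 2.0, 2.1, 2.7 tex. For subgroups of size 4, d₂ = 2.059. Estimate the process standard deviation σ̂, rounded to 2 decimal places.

R̄ = (2.6 + 1.0 + 0.8 + 2.3 + 1.6 + 3.3 + 1.7 + 2.0 + 2.1 + 1.2 + 2.0 + 2.1 + 2.7) / 13 = 1.9538
σ̂ = R̄ / d₂ = 1.9538 / 2.059 = 0.9489

0.95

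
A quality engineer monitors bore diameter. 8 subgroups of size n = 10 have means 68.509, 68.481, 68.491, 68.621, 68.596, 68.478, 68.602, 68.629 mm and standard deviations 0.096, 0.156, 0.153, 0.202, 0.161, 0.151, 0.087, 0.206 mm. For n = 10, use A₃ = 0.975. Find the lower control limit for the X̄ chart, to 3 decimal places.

X̄̄ = (68.509 + 68.481 + 68.491 + 68.621 + 68.596 + 68.478 + 68.602 + 68.629) / 8 = 68.5509
s̄ = (0.096 + 0.156 + 0.153 + 0.202 + 0.161 + 0.151 + 0.087 + 0.206) / 8 = 0.1515
LCL = X̄̄ − A₃·s̄ = 68.5509 − 0.975 × 0.1515 = 68.4032

68.403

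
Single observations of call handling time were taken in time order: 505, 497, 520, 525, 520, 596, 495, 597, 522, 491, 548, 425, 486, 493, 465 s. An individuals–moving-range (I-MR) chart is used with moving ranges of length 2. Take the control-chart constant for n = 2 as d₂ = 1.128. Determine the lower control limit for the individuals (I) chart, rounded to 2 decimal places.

X̄ = (505 + 497 + 520 + 525 + 520 + 596 + 495 + 597 + 522 + 491 + 548 + 425 + 486 + 493 + 465) / 15 = 512.3333
Moving ranges: 8, 23, 5, 5, 76, 101, 102, 75, 31, 57, 123, 61, 7, 28; M̄R̄ = 702.0000 / 14 = 50.1429
LCL = X̄ − 3·M̄R̄/d₂ = 512.3333 − 3 × 50.1429 / 1.128 = 378.9747

378.97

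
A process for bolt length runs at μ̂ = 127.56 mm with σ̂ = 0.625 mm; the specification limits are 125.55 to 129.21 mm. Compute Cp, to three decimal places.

0.976

Cp = (USL − LSL) / (6σ̂) = (129.21 − 125.55) / (6 × 0.625) = 3.6600 / 3.7500 = 0.9760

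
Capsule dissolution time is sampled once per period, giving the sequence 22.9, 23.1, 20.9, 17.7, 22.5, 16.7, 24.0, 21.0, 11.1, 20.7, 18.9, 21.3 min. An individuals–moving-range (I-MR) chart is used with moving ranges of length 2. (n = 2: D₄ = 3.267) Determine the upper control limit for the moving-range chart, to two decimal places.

Moving ranges: 0.2, 2.2, 3.2, 4.8, 5.8, 7.3, 3.0, 9.9, 9.6, 1.8, 2.4; M̄R̄ = 50.2000 / 11 = 4.5636
UCL_MR = D₄·M̄R̄ = 3.267 × 4.5636 = 14.9094

14.91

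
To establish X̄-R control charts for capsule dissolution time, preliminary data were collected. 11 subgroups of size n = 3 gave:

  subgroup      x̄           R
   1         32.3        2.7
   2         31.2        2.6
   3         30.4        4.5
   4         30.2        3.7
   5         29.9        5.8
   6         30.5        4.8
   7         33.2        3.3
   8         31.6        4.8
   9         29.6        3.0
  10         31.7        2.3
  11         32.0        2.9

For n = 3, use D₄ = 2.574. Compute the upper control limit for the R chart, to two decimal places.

9.45

R̄ = (2.7 + 2.6 + 4.5 + 3.7 + 5.8 + 4.8 + 3.3 + 4.8 + 3.0 + 2.3 + 2.9) / 11 = 40.4000 / 11 = 3.6727
UCL_R = D₄·R̄ = 2.574 × 3.6727 = 9.4536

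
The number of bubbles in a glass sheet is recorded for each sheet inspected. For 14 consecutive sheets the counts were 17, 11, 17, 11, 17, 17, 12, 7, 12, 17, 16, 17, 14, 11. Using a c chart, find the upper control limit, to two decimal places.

25.22

c̄ = (17 + 11 + 17 + 11 + 17 + 17 + 12 + 7 + 12 + 17 + 16 + 17 + 14 + 11) / 14 = 196 / 14 = 14.0000
UCL = c̄ + 3√c̄ = 14.0000 + 3 × √14.0000 = 14.0000 + 3 × 3.7417 = 25.2250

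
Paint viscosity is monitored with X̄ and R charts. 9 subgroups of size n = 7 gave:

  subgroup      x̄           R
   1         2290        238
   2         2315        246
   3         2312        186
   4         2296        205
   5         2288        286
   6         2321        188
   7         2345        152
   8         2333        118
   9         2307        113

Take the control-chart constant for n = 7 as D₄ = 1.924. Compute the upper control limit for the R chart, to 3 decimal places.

370.263

R̄ = (238 + 246 + 186 + 205 + 286 + 188 + 152 + 118 + 113) / 9 = 1732.0000 / 9 = 192.4444
UCL_R = D₄·R̄ = 1.924 × 192.4444 = 370.2631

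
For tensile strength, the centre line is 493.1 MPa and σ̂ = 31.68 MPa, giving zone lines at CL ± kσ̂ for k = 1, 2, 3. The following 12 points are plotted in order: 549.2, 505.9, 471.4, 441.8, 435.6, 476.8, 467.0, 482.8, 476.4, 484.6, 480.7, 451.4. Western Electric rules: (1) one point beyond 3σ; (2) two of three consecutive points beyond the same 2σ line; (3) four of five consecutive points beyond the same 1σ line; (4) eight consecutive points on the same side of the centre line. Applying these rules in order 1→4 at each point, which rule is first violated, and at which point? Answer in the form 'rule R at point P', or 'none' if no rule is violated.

Zone of each point (C = within 1σ̂, B = 1σ̂–2σ̂, A = 2σ̂–3σ̂, * = beyond 3σ̂; sign = side of CL): 1:+B, 2:+C, 3:-C, 4:-B, 5:-B, 6:-C, 7:-C, 8:-C, 9:-C, 10:-C, 11:-C, 12:-B
Rule 4 (eight consecutive points on the same side of the centre line) is satisfied at point 10.

rule 4 at point 10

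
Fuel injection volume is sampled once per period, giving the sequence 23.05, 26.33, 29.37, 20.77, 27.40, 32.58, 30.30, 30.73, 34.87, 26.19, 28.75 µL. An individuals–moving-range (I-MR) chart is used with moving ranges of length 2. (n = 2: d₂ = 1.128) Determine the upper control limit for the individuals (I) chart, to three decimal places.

X̄ = (23.05 + 26.33 + 29.37 + 20.77 + 27.40 + 32.58 + 30.30 + 30.73 + 34.87 + 26.19 + 28.75) / 11 = 28.2127
Moving ranges: 3.28, 3.04, 8.60, 6.63, 5.18, 2.28, 0.43, 4.14, 8.68, 2.56; M̄R̄ = 44.8200 / 10 = 4.4820
UCL = X̄ + 3·M̄R̄/d₂ = 28.2127 + 3 × 4.4820 / 1.128 = 40.1329

40.133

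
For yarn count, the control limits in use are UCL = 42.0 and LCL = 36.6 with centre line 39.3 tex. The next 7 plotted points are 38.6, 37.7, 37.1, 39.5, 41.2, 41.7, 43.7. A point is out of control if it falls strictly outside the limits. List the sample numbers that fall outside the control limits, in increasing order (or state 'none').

Compare each point to [36.6, 42.0]: sample 7 = 43.7 > UCL.

7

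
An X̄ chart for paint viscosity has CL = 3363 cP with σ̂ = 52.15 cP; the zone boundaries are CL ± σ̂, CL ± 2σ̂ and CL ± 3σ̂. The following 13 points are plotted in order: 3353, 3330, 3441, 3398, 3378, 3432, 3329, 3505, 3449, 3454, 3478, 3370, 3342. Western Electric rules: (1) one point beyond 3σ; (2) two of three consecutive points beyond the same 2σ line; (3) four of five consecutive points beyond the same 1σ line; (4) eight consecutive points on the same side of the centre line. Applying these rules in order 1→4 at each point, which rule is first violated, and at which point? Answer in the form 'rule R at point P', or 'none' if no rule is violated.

Zone of each point (C = within 1σ̂, B = 1σ̂–2σ̂, A = 2σ̂–3σ̂, * = beyond 3σ̂; sign = side of CL): 1:-C, 2:-C, 3:+B, 4:+C, 5:+C, 6:+B, 7:-C, 8:+A, 9:+B, 10:+B, 11:+A, 12:+C, 13:-C
Rule 3 (four of five consecutive points beyond the same 1σ limit) is satisfied at point 10.

rule 3 at point 10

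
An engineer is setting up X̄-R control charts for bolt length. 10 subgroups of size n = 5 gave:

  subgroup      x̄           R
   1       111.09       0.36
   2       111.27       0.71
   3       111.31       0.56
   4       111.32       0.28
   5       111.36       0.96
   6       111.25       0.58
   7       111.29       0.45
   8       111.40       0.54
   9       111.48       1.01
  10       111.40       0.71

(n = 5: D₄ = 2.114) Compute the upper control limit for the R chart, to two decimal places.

R̄ = (0.36 + 0.71 + 0.56 + 0.28 + 0.96 + 0.58 + 0.45 + 0.54 + 1.01 + 0.71) / 10 = 6.1600 / 10 = 0.6160
UCL_R = D₄·R̄ = 2.114 × 0.6160 = 1.3022

1.30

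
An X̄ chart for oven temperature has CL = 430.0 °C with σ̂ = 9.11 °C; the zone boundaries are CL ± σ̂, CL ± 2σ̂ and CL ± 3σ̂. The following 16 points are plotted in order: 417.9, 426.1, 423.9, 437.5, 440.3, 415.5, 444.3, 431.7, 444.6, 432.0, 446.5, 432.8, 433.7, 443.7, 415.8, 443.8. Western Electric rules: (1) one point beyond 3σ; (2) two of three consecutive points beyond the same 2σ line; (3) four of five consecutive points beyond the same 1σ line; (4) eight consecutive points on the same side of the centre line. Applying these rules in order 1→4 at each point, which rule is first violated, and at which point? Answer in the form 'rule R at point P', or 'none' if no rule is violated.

rule 4 at point 14

Zone of each point (C = within 1σ̂, B = 1σ̂–2σ̂, A = 2σ̂–3σ̂, * = beyond 3σ̂; sign = side of CL): 1:-B, 2:-C, 3:-C, 4:+C, 5:+B, 6:-B, 7:+B, 8:+C, 9:+B, 10:+C, 11:+B, 12:+C, 13:+C, 14:+B, 15:-B, 16:+B
Rule 4 (eight consecutive points on the same side of the centre line) is satisfied at point 14.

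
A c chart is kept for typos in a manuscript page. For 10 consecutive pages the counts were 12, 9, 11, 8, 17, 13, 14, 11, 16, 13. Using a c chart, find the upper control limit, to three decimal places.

22.964

c̄ = (12 + 9 + 11 + 8 + 17 + 13 + 14 + 11 + 16 + 13) / 10 = 124 / 10 = 12.4000
UCL = c̄ + 3√c̄ = 12.4000 + 3 × √12.4000 = 12.4000 + 3 × 3.5214 = 22.9641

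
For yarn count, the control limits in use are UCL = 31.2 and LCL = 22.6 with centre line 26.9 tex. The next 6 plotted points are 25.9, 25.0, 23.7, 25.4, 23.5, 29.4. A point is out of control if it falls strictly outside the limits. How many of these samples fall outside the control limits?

All 6 points lie within [22.6, 31.2].

0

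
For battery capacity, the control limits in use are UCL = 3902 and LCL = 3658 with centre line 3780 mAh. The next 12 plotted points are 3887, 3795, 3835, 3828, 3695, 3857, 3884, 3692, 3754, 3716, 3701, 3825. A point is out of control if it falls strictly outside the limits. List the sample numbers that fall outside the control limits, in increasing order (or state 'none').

none

All 12 points lie within [3658, 3902].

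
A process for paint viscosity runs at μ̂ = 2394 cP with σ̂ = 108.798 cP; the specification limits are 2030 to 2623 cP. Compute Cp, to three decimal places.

0.908

Cp = (USL − LSL) / (6σ̂) = (2623 − 2030) / (6 × 108.798) = 593.0000 / 652.7880 = 0.9084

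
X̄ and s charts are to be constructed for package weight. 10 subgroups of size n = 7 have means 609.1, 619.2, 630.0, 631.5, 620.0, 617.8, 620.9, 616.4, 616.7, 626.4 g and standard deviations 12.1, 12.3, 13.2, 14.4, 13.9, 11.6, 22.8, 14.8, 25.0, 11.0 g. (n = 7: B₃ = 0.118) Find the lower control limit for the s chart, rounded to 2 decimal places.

1.78

s̄ = (12.1 + 12.3 + 13.2 + 14.4 + 13.9 + 11.6 + 22.8 + 14.8 + 25.0 + 11.0) / 10 = 15.1100
LCL_s = B₃·s̄ = 0.118 × 15.1100 = 1.7830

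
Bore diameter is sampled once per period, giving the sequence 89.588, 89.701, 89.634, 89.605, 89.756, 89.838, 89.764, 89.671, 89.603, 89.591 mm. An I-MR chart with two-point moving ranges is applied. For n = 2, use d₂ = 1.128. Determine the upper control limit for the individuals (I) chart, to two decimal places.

89.88

X̄ = (89.588 + 89.701 + 89.634 + 89.605 + 89.756 + 89.838 + 89.764 + 89.671 + 89.603 + 89.591) / 10 = 89.6751
Moving ranges: 0.113, 0.067, 0.029, 0.151, 0.082, 0.074, 0.093, 0.068, 0.012; M̄R̄ = 0.6890 / 9 = 0.0766
UCL = X̄ + 3·M̄R̄/d₂ = 89.6751 + 3 × 0.0766 / 1.128 = 89.8787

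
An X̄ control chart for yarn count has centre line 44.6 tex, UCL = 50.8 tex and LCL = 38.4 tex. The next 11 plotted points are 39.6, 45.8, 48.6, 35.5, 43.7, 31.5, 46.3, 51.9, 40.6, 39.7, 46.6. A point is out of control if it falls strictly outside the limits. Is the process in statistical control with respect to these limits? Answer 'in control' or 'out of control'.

Compare each point to [38.4, 50.8]: sample 4 = 35.5 < LCL; sample 6 = 31.5 < LCL; sample 8 = 51.9 > UCL.

out of control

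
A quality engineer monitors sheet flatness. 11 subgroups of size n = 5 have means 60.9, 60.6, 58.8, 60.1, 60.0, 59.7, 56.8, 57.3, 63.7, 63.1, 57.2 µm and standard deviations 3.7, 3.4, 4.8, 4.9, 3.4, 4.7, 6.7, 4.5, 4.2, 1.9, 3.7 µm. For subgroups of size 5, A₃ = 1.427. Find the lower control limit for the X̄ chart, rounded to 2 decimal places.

X̄̄ = (60.9 + 60.6 + 58.8 + 60.1 + 60.0 + 59.7 + 56.8 + 57.3 + 63.7 + 63.1 + 57.2) / 11 = 59.8364
s̄ = (3.7 + 3.4 + 4.8 + 4.9 + 3.4 + 4.7 + 6.7 + 4.5 + 4.2 + 1.9 + 3.7) / 11 = 4.1727
LCL = X̄̄ − A₃·s̄ = 59.8364 − 1.427 × 4.1727 = 53.8819

53.88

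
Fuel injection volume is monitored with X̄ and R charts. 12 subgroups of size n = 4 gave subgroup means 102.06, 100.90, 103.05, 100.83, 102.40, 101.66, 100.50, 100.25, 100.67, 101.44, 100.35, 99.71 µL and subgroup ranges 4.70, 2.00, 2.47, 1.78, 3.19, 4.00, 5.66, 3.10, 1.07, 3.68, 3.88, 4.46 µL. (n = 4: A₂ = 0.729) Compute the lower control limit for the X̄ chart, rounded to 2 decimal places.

X̄̄ = (102.06 + 100.90 + 103.05 + 100.83 + 102.40 + 101.66 + 100.50 + 100.25 + 100.67 + 101.44 + 100.35 + 99.71) / 12 = 1213.8200 / 12 = 101.1517
R̄ = (4.70 + 2.00 + 2.47 + 1.78 + 3.19 + 4.00 + 5.66 + 3.10 + 1.07 + 3.68 + 3.88 + 4.46) / 12 = 39.9900 / 12 = 3.3325
LCL = X̄̄ − A₂·R̄ = 101.1517 − 0.729 × 3.3325 = 98.7223

98.72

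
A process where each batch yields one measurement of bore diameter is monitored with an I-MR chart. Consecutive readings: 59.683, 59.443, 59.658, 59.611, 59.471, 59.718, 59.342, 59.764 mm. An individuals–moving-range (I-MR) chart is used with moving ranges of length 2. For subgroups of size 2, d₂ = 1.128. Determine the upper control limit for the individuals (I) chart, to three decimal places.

60.227

X̄ = (59.683 + 59.443 + 59.658 + 59.611 + 59.471 + 59.718 + 59.342 + 59.764) / 8 = 59.5862
Moving ranges: 0.240, 0.215, 0.047, 0.140, 0.247, 0.376, 0.422; M̄R̄ = 1.6870 / 7 = 0.2410
UCL = X̄ + 3·M̄R̄/d₂ = 59.5862 + 3 × 0.2410 / 1.128 = 60.2272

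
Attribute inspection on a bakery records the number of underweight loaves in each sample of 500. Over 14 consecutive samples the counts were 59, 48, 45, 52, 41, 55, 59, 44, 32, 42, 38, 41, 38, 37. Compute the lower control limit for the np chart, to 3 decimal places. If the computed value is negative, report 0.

25.860

p̄ = Σdᵢ / (k·n) = 631 / (14 × 500) = 0.09014
LCL = np̄ − 3·√(np̄(1−p̄)) = 45.0714 − 3 × 6.4038 = 25.8601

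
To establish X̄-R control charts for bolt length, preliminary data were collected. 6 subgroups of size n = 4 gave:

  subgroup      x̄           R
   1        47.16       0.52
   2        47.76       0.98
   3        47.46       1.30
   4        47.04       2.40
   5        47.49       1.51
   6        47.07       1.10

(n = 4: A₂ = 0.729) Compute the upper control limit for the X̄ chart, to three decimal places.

48.279

X̄̄ = (47.16 + 47.76 + 47.46 + 47.04 + 47.49 + 47.07) / 6 = 283.9800 / 6 = 47.3300
R̄ = (0.52 + 0.98 + 1.30 + 2.40 + 1.51 + 1.10) / 6 = 7.8100 / 6 = 1.3017
UCL = X̄̄ + A₂·R̄ = 47.3300 + 0.729 × 1.3017 = 48.2789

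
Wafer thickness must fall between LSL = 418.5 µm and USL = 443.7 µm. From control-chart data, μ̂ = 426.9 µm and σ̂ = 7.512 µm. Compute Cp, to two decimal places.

0.56

Cp = (USL − LSL) / (6σ̂) = (443.7 − 418.5) / (6 × 7.512) = 25.2000 / 45.0720 = 0.5591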